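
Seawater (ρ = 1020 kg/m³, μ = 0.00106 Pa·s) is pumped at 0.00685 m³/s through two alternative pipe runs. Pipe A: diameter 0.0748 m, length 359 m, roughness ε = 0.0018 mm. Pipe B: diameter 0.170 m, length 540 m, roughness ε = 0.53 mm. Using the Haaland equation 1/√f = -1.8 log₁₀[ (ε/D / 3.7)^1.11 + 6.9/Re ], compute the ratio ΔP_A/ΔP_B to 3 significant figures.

Pipe A: V = Q/A = 0.00685/0.004394 = 1.559 m/s; Re = 1.122e+05; ε/D = 2.41e-05; Haaland → f = 0.01751; ΔP_A = f(L/D)(ρV²/2) = 1.041e+05 Pa.
Pipe B: V = Q/A = 0.00685/0.0227 = 0.3018 m/s; Re = 4.937e+04; ε/D = 0.00312; Haaland → f = 0.02871; ΔP_B = f(L/D)(ρV²/2) = 4236 Pa.
ΔP_A/ΔP_B = 1.041e+05/4236 = 24.6.

ΔP_A/ΔP_B ≈ 24.6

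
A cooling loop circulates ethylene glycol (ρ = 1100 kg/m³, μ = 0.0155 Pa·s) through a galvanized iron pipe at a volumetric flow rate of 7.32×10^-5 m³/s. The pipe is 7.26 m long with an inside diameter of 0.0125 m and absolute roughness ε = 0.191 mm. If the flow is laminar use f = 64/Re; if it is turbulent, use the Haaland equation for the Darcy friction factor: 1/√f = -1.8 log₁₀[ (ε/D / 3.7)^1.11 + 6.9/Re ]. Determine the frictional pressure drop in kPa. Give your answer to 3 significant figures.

Cross-sectional area A = πD²/4 = π(0.0125)²/4 = 0.0001227 m²; mean velocity V = Q/A = 7.32e-05/0.0001227 = 0.5965 m/s.
Reynolds number Re = ρVD/μ = 1100 · 0.5965 · 0.0125 / 0.0155 = 529.1.
Re < 2300 → laminar flow, so f = 64/Re = 64/529.1 = 0.121 (the turbulent correlation is not needed).
Darcy-Weisbach: ΔP = f(L/D)(ρV²/2) = 0.121·(7.26/0.0125)·(1100·0.5965²/2) = 0.121·580.8·195.7 = 1.375e+04 Pa.
ΔP = 1.375e+04 Pa = 13.7 kPa.

ΔP ≈ 13.7 kPa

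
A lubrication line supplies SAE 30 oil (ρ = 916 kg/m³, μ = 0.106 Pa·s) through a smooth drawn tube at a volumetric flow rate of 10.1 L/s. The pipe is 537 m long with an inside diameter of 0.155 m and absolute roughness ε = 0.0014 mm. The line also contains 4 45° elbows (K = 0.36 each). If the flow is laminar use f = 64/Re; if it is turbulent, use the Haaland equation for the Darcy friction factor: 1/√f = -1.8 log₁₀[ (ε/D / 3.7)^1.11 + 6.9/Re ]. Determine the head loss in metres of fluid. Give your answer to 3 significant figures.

Q = 10.1 L/s = 10.1/1000 = 0.0101 m³/s.
Cross-sectional area A = πD²/4 = π(0.155)²/4 = 0.01887 m²; mean velocity V = Q/A = 0.0101/0.01887 = 0.5353 m/s.
Reynolds number Re = ρVD/μ = 916 · 0.5353 · 0.155 / 0.106 = 717.
Re < 2300 → laminar flow, so f = 64/Re = 64/717 = 0.08927 (the turbulent correlation is not needed).
Total minor-loss coefficient ΣK = 4·0.36 = 1.44.
ΔP = [f·L/D + ΣK]·(ρV²/2) = [0.08927·537/0.155 + 1.44]·(916·0.5353²/2) = [309.3 + 1.44]·131.2 = 4.077e+04 Pa.
Head loss h_f = ΔP/(ρg) = 4.077e+04/(916·9.81) = 4.54 m.

h_f ≈ 4.54 m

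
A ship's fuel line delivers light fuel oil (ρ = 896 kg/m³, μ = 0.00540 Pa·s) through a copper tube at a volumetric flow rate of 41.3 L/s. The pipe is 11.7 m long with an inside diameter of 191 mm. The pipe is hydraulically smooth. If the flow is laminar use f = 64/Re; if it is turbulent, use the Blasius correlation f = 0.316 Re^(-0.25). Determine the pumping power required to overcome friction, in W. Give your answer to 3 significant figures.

P ≈ 50.9 W

Q = 41.3 L/s = 41.3/1000 = 0.0413 m³/s.
Cross-sectional area A = πD²/4 = π(0.191)²/4 = 0.02865 m²; mean velocity V = Q/A = 0.0413/0.02865 = 1.441 m/s.
Reynolds number Re = ρVD/μ = 896 · 1.441 · 0.191 / 0.0054 = 4.568e+04.
Re > 4000 → turbulent. Smooth-pipe (Blasius): f = 0.316 Re^(-0.25) = 0.316/(4.568e+04)^0.25 = 0.02161.
Darcy-Weisbach: ΔP = f(L/D)(ρV²/2) = 0.02161·(11.7/0.191)·(896·1.441²/2) = 0.02161·61.26·930.8 = 1232 Pa.
Pumping power P = QΔP = 0.0413·1232 = 50.90 W = 50.9 W.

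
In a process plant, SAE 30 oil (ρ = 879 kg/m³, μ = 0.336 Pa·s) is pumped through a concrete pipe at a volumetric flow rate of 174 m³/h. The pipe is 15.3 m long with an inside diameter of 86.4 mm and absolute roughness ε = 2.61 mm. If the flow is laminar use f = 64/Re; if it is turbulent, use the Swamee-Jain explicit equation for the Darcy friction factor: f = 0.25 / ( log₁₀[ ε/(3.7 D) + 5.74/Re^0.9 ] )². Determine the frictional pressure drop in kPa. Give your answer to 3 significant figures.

ΔP ≈ 182 kPa

Q = 174 m³/h = 174/3600 = 0.04833 m³/s.
Cross-sectional area A = πD²/4 = π(0.0864)²/4 = 0.005863 m²; mean velocity V = Q/A = 0.04833/0.005863 = 8.244 m/s.
Reynolds number Re = ρVD/μ = 879 · 8.244 · 0.0864 / 0.336 = 1863.
Re < 2300 → laminar flow, so f = 64/Re = 64/1863 = 0.03435 (the turbulent correlation is not needed).
Darcy-Weisbach: ΔP = f(L/D)(ρV²/2) = 0.03435·(15.3/0.0864)·(879·8.244²/2) = 0.03435·177.1·2.987e+04 = 1.817e+05 Pa.
ΔP = 1.817e+05 Pa = 182 kPa.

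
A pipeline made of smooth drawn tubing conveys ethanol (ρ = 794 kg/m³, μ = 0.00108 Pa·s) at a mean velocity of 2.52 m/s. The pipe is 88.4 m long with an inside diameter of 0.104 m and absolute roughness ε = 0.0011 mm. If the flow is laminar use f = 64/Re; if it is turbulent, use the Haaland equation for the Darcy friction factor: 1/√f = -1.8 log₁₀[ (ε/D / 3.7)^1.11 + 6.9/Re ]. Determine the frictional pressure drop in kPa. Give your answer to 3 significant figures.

ΔP ≈ 33.6 kPa

Reynolds number Re = ρVD/μ = 794 · 2.52 · 0.104 / 0.00108 = 1.927e+05.
Re > 4000 → turbulent. Relative roughness ε/D = 1.1e-06/0.104 = 1.06e-05. Haaland: 1/√f = -1.8 log₁₀[(1.06e-05/3.7)^1.11 + 6.9/1.927e+05] = -1.8 log₁₀[7.02e-07 + 3.58e-05] = 7.988, so f = 0.01567.
Darcy-Weisbach: ΔP = f(L/D)(ρV²/2) = 0.01567·(88.4/0.104)·(794·2.52²/2) = 0.01567·850·2521 = 3.359e+04 Pa.
ΔP = 3.359e+04 Pa = 33.6 kPa.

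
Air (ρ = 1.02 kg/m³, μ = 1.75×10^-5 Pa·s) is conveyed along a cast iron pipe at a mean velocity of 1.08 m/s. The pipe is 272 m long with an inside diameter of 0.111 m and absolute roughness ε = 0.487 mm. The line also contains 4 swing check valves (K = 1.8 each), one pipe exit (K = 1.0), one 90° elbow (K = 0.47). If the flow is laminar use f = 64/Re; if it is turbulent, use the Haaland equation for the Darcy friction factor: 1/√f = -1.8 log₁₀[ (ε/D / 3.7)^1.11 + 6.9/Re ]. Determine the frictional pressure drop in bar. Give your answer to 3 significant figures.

Reynolds number Re = ρVD/μ = 1.02 · 1.08 · 0.111 / 1.75e-05 = 6987.
Re > 4000 → turbulent. Relative roughness ε/D = 0.000487/0.111 = 0.00439. Haaland: 1/√f = -1.8 log₁₀[(0.00439/3.7)^1.11 + 6.9/6987] = -1.8 log₁₀[0.000565 + 0.000988] = 5.056, so f = 0.03912.
Total minor-loss coefficient ΣK = 4·1.8 + 1·1 + 1·0.47 = 8.67.
ΔP = [f·L/D + ΣK]·(ρV²/2) = [0.03912·272/0.111 + 8.67]·(1.02·1.08²/2) = [95.86 + 8.67]·0.5949 = 62.18 Pa.
ΔP = 62.18 Pa = 6.22×10^-4 bar.

ΔP ≈ 6.22×10^-4 bar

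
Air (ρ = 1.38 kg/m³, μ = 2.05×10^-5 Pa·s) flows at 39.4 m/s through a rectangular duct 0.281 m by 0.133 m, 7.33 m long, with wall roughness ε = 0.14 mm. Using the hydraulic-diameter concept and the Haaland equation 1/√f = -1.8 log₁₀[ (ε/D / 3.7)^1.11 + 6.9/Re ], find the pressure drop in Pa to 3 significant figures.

Hydraulic diameter D_h = 4A/P = 4·(0.281·0.133)/(2·(0.281+0.133)) = 0.1495/0.828 = 0.1805 m.
Re = ρVD_h/μ = 1.38·39.4·0.1805/2.05e-05 = 4.789e+05.
ε/D_h = 0.00014/0.1805 = 0.000775; Haaland gives 1/√f = -1.8 log₁₀[8.25e-05+1.44e-05] = 7.224, so f = 0.01916.
ΔP = f(L/D_h)(ρV²/2) = 0.01916·7.33/0.1805·1071 = 833.3 Pa.

ΔP ≈ 833 Pa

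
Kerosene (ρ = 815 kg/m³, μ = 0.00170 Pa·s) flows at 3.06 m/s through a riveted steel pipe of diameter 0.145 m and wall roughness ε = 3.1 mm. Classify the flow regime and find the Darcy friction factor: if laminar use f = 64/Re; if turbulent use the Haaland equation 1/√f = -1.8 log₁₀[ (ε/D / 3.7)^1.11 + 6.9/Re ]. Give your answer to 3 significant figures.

Re = ρVD/μ = 815·3.06·0.145/0.0017 = 2.127e+05.
Re > 4000 → turbulent. ε/D = 0.0031/0.145 = 0.0214; Haaland: 1/√f = -1.8 log₁₀[0.00328 + 3.24e-05] = 4.464, so f = 0.05018.

f ≈ 0.0502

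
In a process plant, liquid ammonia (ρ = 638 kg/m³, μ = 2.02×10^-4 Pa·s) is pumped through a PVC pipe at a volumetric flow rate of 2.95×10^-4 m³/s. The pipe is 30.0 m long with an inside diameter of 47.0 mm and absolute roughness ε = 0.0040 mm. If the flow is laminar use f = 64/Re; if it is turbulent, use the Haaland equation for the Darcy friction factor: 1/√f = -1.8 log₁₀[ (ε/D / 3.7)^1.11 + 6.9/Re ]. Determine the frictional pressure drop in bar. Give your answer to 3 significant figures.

Cross-sectional area A = πD²/4 = π(0.047)²/4 = 0.001735 m²; mean velocity V = Q/A = 0.000295/0.001735 = 0.17 m/s.
Reynolds number Re = ρVD/μ = 638 · 0.17 · 0.047 / 0.000202 = 2.524e+04.
Re > 4000 → turbulent. Relative roughness ε/D = 4e-06/0.047 = 8.51e-05. Haaland: 1/√f = -1.8 log₁₀[(8.51e-05/3.7)^1.11 + 6.9/2.524e+04] = -1.8 log₁₀[7.1e-06 + 0.000273] = 6.394, so f = 0.02446.
Darcy-Weisbach: ΔP = f(L/D)(ρV²/2) = 0.02446·(30/0.047)·(638·0.17²/2) = 0.02446·638.3·9.223 = 144 Pa.
ΔP = 144 Pa = 0.00144 bar.

ΔP ≈ 0.00144 bar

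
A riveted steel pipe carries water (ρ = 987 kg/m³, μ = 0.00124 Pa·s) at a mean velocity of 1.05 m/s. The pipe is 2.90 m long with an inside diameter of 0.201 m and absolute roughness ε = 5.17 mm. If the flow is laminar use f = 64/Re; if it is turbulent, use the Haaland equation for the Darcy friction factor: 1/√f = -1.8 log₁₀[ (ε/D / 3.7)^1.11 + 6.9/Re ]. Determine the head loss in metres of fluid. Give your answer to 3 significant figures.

Reynolds number Re = ρVD/μ = 987 · 1.05 · 0.201 / 0.00124 = 1.68e+05.
Re > 4000 → turbulent. Relative roughness ε/D = 0.00517/0.201 = 0.0257. Haaland: 1/√f = -1.8 log₁₀[(0.0257/3.7)^1.11 + 6.9/1.68e+05] = -1.8 log₁₀[0.00402 + 4.11e-05] = 4.304, so f = 0.05399.
Darcy-Weisbach: ΔP = f(L/D)(ρV²/2) = 0.05399·(2.9/0.201)·(987·1.05²/2) = 0.05399·14.43·544.1 = 423.8 Pa.
Head loss h_f = ΔP/(ρg) = 423.8/(987·9.81) = 0.0438 m.

h_f ≈ 0.0438 m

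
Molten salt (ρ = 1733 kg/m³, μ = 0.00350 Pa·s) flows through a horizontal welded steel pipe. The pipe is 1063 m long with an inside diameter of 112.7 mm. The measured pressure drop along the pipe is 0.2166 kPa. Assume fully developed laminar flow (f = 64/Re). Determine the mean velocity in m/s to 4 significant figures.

For laminar flow, f = 64/Re with Re = ρVD/μ, so Darcy-Weisbach reduces to ΔP = 32μLV/D². Solving for V: V = ΔP·D²/(32μL) = 216.6·(0.1127)²/(32·0.0035·1063) = 0.02311 m/s.
Check: Re = ρVD/μ = 1733·0.02311·0.1127/0.0035 = 1289 < 2300, so the laminar assumption holds.

V ≈ 0.02311 m/s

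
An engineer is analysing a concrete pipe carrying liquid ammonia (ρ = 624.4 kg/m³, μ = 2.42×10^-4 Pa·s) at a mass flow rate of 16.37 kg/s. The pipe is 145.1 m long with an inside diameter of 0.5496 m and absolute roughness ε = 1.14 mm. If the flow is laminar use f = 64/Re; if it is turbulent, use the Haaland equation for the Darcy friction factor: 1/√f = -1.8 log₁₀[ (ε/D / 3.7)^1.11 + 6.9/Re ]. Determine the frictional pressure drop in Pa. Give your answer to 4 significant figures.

A = πD²/4 = π(0.5496)²/4 = 0.2372 m²; mean velocity V = ṁ/(ρA) = 16.37/(624.4 · 0.2372) = 0.1105 m/s.
Reynolds number Re = ρVD/μ = 624.4 · 0.1105 · 0.5496 / 0.000242 = 1.567e+05.
Re > 4000 → turbulent. Relative roughness ε/D = 0.00114/0.5496 = 0.00207. Haaland: 1/√f = -1.8 log₁₀[(0.00207/3.7)^1.11 + 6.9/1.567e+05] = -1.8 log₁₀[0.000246 + 4.4e-05] = 6.367, so f = 0.02466.
Darcy-Weisbach: ΔP = f(L/D)(ρV²/2) = 0.02466·(145.1/0.5496)·(624.4·0.1105²/2) = 0.02466·264·3.813 = 24.83 Pa.

ΔP ≈ 24.83 Pa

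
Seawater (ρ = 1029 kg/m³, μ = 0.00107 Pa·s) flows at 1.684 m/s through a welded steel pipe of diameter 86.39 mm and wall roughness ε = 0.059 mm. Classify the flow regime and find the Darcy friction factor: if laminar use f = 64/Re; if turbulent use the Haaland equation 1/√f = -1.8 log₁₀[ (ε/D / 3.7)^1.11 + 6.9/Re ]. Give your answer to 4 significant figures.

Re = ρVD/μ = 1029·1.684·0.08639/0.00107 = 1.399e+05.
Re > 4000 → turbulent. ε/D = 5.9e-05/0.08639 = 0.000683; Haaland: 1/√f = -1.8 log₁₀[7.17e-05 + 4.93e-05] = 7.051, so f = 0.02011.

f ≈ 0.02011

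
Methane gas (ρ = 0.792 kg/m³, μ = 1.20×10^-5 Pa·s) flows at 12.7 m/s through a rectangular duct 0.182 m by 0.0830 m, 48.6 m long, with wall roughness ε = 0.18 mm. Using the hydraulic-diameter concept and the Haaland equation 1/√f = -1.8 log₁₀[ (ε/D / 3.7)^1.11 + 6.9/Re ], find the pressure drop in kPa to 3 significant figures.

ΔP ≈ 0.650 kPa

Hydraulic diameter D_h = 4A/P = 4·(0.182·0.083)/(2·(0.182+0.083)) = 0.06042/0.53 = 0.114 m.
Re = ρVD_h/μ = 0.792·12.7·0.114/1.2e-05 = 9.556e+04.
ε/D_h = 0.00018/0.114 = 0.00158; Haaland gives 1/√f = -1.8 log₁₀[0.000182+7.22e-05] = 6.471, so f = 0.02388.
ΔP = f(L/D_h)(ρV²/2) = 0.02388·48.6/0.114·63.87 = 650.1 Pa.
ΔP = 0.650 kPa.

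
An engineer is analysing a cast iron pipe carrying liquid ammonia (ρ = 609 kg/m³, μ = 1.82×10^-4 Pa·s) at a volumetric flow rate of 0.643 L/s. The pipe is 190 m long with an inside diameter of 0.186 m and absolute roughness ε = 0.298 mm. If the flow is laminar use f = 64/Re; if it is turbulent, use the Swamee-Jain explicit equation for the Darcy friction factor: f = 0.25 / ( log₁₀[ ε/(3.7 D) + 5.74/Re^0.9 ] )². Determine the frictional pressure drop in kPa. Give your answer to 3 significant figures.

ΔP ≈ 0.00540 kPa

Q = 0.643 L/s = 0.643/1000 = 0.000643 m³/s.
Cross-sectional area A = πD²/4 = π(0.186)²/4 = 0.02717 m²; mean velocity V = Q/A = 0.000643/0.02717 = 0.02366 m/s.
Reynolds number Re = ρVD/μ = 609 · 0.02366 · 0.186 / 0.000182 = 1.473e+04.
Re > 4000 → turbulent. Relative roughness ε/D = 0.000298/0.186 = 0.0016. Swamee-Jain: f = 0.25/(log₁₀[0.0016/3.7 + 5.74/1.473e+04^0.9])² = 0.25/(log₁₀[0.000433 + 0.00102])² = 0.25/(-2.838)² = 0.03103.
Darcy-Weisbach: ΔP = f(L/D)(ρV²/2) = 0.03103·(190/0.186)·(609·0.02366²/2) = 0.03103·1022·0.1705 = 5.405 Pa.
ΔP = 5.405 Pa = 0.00540 kPa.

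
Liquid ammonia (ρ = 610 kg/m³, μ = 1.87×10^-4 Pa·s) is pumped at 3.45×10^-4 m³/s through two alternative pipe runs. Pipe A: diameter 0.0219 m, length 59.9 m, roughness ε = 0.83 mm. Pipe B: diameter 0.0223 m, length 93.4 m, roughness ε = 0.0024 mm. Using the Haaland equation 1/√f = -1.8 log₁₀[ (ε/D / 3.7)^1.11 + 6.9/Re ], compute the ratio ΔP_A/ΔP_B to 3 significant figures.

Pipe A: V = Q/A = 0.000345/0.0003767 = 0.9159 m/s; Re = 6.543e+04; ε/D = 0.0379; Haaland → f = 0.06371; ΔP_A = f(L/D)(ρV²/2) = 4.458e+04 Pa.
Pipe B: V = Q/A = 0.000345/0.0003906 = 0.8833 m/s; Re = 6.426e+04; ε/D = 0.000108; Haaland → f = 0.01995; ΔP_B = f(L/D)(ρV²/2) = 1.988e+04 Pa.
ΔP_A/ΔP_B = 4.458e+04/1.988e+04 = 2.24.

ΔP_A/ΔP_B ≈ 2.24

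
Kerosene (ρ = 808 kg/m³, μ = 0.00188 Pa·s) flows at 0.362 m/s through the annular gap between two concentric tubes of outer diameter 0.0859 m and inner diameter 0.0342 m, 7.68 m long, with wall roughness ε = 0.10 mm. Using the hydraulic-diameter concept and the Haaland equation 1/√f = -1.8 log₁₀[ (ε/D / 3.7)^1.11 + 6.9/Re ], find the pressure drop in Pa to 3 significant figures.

Hydraulic diameter D_h = 4A/P = D_o - D_i = 0.0859 - 0.0342 = 0.0517 m.
Re = ρVD_h/μ = 808·0.362·0.0517/0.00188 = 8044.
ε/D_h = 0.0001/0.0517 = 0.00193; Haaland gives 1/√f = -1.8 log₁₀[0.000228+0.000858] = 5.336, so f = 0.03512.
ΔP = f(L/D_h)(ρV²/2) = 0.03512·7.68/0.0517·52.94 = 276.2 Pa.

ΔP ≈ 276 Pa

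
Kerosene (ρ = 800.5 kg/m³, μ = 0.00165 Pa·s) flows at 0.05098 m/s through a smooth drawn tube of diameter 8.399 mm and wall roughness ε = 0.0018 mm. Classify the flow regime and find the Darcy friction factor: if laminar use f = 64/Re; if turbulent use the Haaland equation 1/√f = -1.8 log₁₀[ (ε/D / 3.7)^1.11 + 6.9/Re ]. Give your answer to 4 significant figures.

f ≈ 0.3081

Re = ρVD/μ = 800.5·0.05098·0.008399/0.00165 = 207.7.
Re < 2300 → laminar, so f = 64/Re = 0.3081 (roughness is irrelevant in laminar flow).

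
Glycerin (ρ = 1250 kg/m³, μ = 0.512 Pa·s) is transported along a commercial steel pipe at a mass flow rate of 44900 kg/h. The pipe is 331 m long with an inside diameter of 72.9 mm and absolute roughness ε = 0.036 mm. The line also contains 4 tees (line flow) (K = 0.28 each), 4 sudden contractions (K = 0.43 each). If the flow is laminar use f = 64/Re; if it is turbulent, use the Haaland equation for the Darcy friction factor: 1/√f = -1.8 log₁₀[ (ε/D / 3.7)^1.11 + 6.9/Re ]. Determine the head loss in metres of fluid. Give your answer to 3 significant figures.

h_f ≈ 200 m

ṁ = 44900 kg/h = 44900/3600 = 12.47 kg/s.
A = πD²/4 = π(0.0729)²/4 = 0.004174 m²; mean velocity V = ṁ/(ρA) = 12.47/(1250 · 0.004174) = 2.391 m/s.
Reynolds number Re = ρVD/μ = 1250 · 2.391 · 0.0729 / 0.512 = 425.5.
Re < 2300 → laminar flow, so f = 64/Re = 64/425.5 = 0.1504 (the turbulent correlation is not needed).
Total minor-loss coefficient ΣK = 4·0.28 + 4·0.43 = 2.84.
ΔP = [f·L/D + ΣK]·(ρV²/2) = [0.1504·331/0.0729 + 2.84]·(1250·2.391²/2) = [683 + 2.84]·3572 = 2.45e+06 Pa.
Head loss h_f = ΔP/(ρg) = 2.45e+06/(1250·9.81) = 200 m.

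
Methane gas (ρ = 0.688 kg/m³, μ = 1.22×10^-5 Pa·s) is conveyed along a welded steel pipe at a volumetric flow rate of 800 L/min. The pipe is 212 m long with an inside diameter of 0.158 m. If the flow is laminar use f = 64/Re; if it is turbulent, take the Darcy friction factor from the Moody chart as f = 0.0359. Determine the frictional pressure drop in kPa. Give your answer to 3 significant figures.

ΔP ≈ 0.00766 kPa

Q = 800 L/min = 800/60000 = 0.01333 m³/s.
Cross-sectional area A = πD²/4 = π(0.158)²/4 = 0.01961 m²; mean velocity V = Q/A = 0.01333/0.01961 = 0.68 m/s.
Reynolds number Re = ρVD/μ = 0.688 · 0.68 · 0.158 / 1.22e-05 = 6059.
Re > 4000 → turbulent; use the Moody-chart value f = 0.0359.
Darcy-Weisbach: ΔP = f(L/D)(ρV²/2) = 0.0359·(212/0.158)·(0.688·0.68²/2) = 0.0359·1342·0.1591 = 7.663 Pa.
ΔP = 7.663 Pa = 0.00766 kPa.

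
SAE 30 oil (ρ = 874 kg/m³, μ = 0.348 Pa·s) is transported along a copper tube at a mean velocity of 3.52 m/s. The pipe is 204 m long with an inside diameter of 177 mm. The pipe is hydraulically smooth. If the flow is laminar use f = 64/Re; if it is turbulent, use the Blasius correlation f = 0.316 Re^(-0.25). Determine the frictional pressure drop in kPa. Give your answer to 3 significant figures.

ΔP ≈ 255 kPa

Reynolds number Re = ρVD/μ = 874 · 3.52 · 0.177 / 0.348 = 1565.
Re < 2300 → laminar flow, so f = 64/Re = 64/1565 = 0.0409 (the turbulent correlation is not needed).
Darcy-Weisbach: ΔP = f(L/D)(ρV²/2) = 0.0409·(204/0.177)·(874·3.52²/2) = 0.0409·1153·5415 = 2.552e+05 Pa.
ΔP = 2.552e+05 Pa = 255 kPa.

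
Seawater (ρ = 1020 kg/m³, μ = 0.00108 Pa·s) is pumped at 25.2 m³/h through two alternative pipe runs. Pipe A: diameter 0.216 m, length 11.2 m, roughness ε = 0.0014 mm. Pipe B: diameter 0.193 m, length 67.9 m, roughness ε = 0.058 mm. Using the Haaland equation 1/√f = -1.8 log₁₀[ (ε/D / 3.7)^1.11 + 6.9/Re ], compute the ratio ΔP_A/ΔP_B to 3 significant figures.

Pipe A: V = Q/A = 0.007/0.03664 = 0.191 m/s; Re = 3.897e+04; ε/D = 6.48e-06; Haaland → f = 0.02194; ΔP_A = f(L/D)(ρV²/2) = 21.17 Pa.
Pipe B: V = Q/A = 0.007/0.02926 = 0.2393 m/s; Re = 4.361e+04; ε/D = 0.000301; Haaland → f = 0.02221; ΔP_B = f(L/D)(ρV²/2) = 228.1 Pa.
ΔP_A/ΔP_B = 21.17/228.1 = 0.0928.

ΔP_A/ΔP_B ≈ 0.0928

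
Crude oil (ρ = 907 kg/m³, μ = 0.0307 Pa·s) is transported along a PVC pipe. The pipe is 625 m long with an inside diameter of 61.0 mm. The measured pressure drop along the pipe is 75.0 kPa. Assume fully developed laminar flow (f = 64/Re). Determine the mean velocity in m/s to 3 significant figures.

V ≈ 0.455 m/s

For laminar flow, f = 64/Re with Re = ρVD/μ, so Darcy-Weisbach reduces to ΔP = 32μLV/D². Solving for V: V = ΔP·D²/(32μL) = 7.5e+04·(0.061)²/(32·0.0307·625) = 0.4545 m/s.
Check: Re = ρVD/μ = 907·0.4545·0.061/0.0307 = 819.1 < 2300, so the laminar assumption holds.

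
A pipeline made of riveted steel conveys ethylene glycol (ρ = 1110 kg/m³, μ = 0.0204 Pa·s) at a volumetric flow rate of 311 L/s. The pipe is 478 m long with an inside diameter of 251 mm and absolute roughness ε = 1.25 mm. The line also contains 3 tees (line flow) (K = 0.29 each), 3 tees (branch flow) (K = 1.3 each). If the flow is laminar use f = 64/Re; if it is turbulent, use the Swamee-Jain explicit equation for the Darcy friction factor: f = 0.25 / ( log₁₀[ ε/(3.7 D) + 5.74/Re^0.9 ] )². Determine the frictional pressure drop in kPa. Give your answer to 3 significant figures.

ΔP ≈ 1430 kPa

Q = 311 L/s = 311/1000 = 0.311 m³/s.
Cross-sectional area A = πD²/4 = π(0.251)²/4 = 0.04948 m²; mean velocity V = Q/A = 0.311/0.04948 = 6.285 m/s.
Reynolds number Re = ρVD/μ = 1110 · 6.285 · 0.251 / 0.0204 = 8.584e+04.
Re > 4000 → turbulent. Relative roughness ε/D = 0.00125/0.251 = 0.00498. Swamee-Jain: f = 0.25/(log₁₀[0.00498/3.7 + 5.74/8.584e+04^0.9])² = 0.25/(log₁₀[0.00135 + 0.000208])² = 0.25/(-2.808)² = 0.0317.
Total minor-loss coefficient ΣK = 3·0.29 + 3·1.3 = 4.77.
ΔP = [f·L/D + ΣK]·(ρV²/2) = [0.0317·478/0.251 + 4.77]·(1110·6.285²/2) = [60.36 + 4.77]·2.192e+04 = 1.428e+06 Pa.
ΔP = 1.428e+06 Pa = 1430 kPa.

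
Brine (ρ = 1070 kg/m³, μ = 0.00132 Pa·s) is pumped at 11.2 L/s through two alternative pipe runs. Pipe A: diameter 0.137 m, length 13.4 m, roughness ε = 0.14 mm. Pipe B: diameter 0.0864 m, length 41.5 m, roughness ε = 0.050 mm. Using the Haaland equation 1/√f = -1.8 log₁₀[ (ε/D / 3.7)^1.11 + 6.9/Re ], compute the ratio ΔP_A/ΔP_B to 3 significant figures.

ΔP_A/ΔP_B ≈ 0.0365

Pipe A: V = Q/A = 0.0112/0.01474 = 0.7598 m/s; Re = 8.438e+04; ε/D = 0.00102; Haaland → f = 0.02239; ΔP_A = f(L/D)(ρV²/2) = 676.5 Pa.
Pipe B: V = Q/A = 0.0112/0.005863 = 1.91 m/s; Re = 1.338e+05; ε/D = 0.000579; Haaland → f = 0.01974; ΔP_B = f(L/D)(ρV²/2) = 1.851e+04 Pa.
ΔP_A/ΔP_B = 676.5/1.851e+04 = 0.0365.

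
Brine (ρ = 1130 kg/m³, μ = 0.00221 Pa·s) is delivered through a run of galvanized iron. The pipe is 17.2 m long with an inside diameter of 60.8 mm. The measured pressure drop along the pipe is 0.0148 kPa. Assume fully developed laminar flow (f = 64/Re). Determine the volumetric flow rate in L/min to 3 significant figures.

Q ≈ 7.84 L/min

For laminar flow, f = 64/Re with Re = ρVD/μ, so Darcy-Weisbach reduces to ΔP = 32μLV/D². Solving for V: V = ΔP·D²/(32μL) = 14.8·(0.0608)²/(32·0.00221·17.2) = 0.04498 m/s.
Check: Re = ρVD/μ = 1130·0.04498·0.0608/0.00221 = 1398 < 2300, so the laminar assumption holds.
Q = V·A = 0.04498·(π/4·0.0608²) = 0.0001306 m³/s = 7.84 L/min.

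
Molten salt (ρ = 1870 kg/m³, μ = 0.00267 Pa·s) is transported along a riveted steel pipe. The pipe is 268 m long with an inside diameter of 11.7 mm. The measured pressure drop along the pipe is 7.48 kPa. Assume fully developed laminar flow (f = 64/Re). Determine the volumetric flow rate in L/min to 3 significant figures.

For laminar flow, f = 64/Re with Re = ρVD/μ, so Darcy-Weisbach reduces to ΔP = 32μLV/D². Solving for V: V = ΔP·D²/(32μL) = 7480·(0.0117)²/(32·0.00267·268) = 0.04472 m/s.
Check: Re = ρVD/μ = 1870·0.04472·0.0117/0.00267 = 366.4 < 2300, so the laminar assumption holds.
Q = V·A = 0.04472·(π/4·0.0117²) = 4.808e-06 m³/s = 0.288 L/min.

Q ≈ 0.288 L/min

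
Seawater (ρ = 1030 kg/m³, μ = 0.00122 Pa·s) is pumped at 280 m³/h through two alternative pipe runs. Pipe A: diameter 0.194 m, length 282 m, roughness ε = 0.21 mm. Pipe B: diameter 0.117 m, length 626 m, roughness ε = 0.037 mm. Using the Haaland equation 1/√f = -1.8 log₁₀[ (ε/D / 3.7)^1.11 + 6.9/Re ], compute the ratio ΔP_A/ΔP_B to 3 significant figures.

ΔP_A/ΔP_B ≈ 0.0464

Pipe A: V = Q/A = 0.07778/0.02956 = 2.631 m/s; Re = 4.31e+05; ε/D = 0.00108; Haaland → f = 0.02063; ΔP_A = f(L/D)(ρV²/2) = 1.069e+05 Pa.
Pipe B: V = Q/A = 0.07778/0.01075 = 7.234 m/s; Re = 7.146e+05; ε/D = 0.000316; Haaland → f = 0.01597; ΔP_B = f(L/D)(ρV²/2) = 2.303e+06 Pa.
ΔP_A/ΔP_B = 1.069e+05/2.303e+06 = 0.0464.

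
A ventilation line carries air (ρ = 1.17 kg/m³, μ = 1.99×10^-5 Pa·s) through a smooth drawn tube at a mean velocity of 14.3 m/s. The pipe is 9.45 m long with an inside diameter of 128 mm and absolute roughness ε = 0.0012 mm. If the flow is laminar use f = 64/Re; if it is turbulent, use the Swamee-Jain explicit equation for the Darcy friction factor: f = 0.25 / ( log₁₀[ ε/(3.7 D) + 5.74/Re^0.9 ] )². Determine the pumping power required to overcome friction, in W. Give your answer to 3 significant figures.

Reynolds number Re = ρVD/μ = 1.17 · 14.3 · 0.128 / 1.99e-05 = 1.076e+05.
Re > 4000 → turbulent. Relative roughness ε/D = 1.2e-06/0.128 = 9.37e-06. Swamee-Jain: f = 0.25/(log₁₀[9.37e-06/3.7 + 5.74/1.076e+05^0.9])² = 0.25/(log₁₀[2.53e-06 + 0.00017])² = 0.25/(-3.763)² = 0.01765.
Darcy-Weisbach: ΔP = f(L/D)(ρV²/2) = 0.01765·(9.45/0.128)·(1.17·14.3²/2) = 0.01765·73.83·119.6 = 155.9 Pa.
Q = V·A = 14.3·0.01287 = 0.184 m³/s.
Pumping power P = QΔP = 0.184·155.9 = 28.69 W = 28.7 W.

P ≈ 28.7 W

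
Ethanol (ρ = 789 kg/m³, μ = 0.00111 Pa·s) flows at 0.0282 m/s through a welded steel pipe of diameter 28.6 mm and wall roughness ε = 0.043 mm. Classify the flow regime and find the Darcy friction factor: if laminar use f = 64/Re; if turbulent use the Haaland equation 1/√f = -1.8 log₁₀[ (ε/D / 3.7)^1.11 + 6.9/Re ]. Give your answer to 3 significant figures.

Re = ρVD/μ = 789·0.0282·0.0286/0.00111 = 573.3.
Re < 2300 → laminar, so f = 64/Re = 0.1116 (roughness is irrelevant in laminar flow).

f ≈ 0.112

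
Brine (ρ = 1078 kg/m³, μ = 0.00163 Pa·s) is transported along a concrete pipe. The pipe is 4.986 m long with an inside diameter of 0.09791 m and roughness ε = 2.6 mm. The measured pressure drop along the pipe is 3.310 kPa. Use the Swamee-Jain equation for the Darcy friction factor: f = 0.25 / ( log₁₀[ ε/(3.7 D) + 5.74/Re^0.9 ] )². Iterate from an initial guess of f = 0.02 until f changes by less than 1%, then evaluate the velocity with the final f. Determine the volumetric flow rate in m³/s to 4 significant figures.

Rearranging Darcy-Weisbach: V = √(2·ΔP·D/(f·L·ρ)). With ε/D = 0.0026/0.09791 = 0.0266, iterate starting from f = 0.02:
  f = 0.02 → V = √(2·3310·0.09791/(0.02·4.986·1078)) = 2.456 m/s; Re = ρVD/μ = 1.59e+05; f → 0.05475
  f = 0.05475 → V = 1.484 m/s; Re = 9.61e+04; f → 0.05496
Converged (Δf/f < 1%). With the final f = 0.05496: V = √(2·3310·0.09791/(0.05496·4.986·1078)) = 1.481 m/s.
Q = V·A = 1.481·(π/4·0.09791²) = 0.01115 m³/s = 0.01115 m³/s.

Q ≈ 0.01115 m³/s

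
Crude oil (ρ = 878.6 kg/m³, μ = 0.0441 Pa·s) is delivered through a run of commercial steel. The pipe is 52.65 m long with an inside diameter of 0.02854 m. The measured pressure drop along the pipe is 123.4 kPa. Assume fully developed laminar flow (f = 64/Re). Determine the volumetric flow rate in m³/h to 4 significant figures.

For laminar flow, f = 64/Re with Re = ρVD/μ, so Darcy-Weisbach reduces to ΔP = 32μLV/D². Solving for V: V = ΔP·D²/(32μL) = 1.234e+05·(0.02854)²/(32·0.0441·52.65) = 1.353 m/s.
Check: Re = ρVD/μ = 878.6·1.353·0.02854/0.0441 = 769.2 < 2300, so the laminar assumption holds.
Q = V·A = 1.353·(π/4·0.02854²) = 0.0008654 m³/s = 3.116 m³/h.

Q ≈ 3.116 m³/h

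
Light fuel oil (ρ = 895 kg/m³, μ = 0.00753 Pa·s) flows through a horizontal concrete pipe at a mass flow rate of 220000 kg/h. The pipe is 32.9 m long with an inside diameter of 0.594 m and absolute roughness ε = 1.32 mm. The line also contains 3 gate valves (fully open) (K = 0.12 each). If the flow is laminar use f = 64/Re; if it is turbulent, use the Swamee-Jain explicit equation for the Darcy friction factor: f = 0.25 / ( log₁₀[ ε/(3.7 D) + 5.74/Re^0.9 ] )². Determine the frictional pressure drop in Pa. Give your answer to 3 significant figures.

ΔP ≈ 56.7 Pa

ṁ = 220000 kg/h = 220000/3600 = 61.11 kg/s.
A = πD²/4 = π(0.594)²/4 = 0.2771 m²; mean velocity V = ṁ/(ρA) = 61.11/(895 · 0.2771) = 0.2464 m/s.
Reynolds number Re = ρVD/μ = 895 · 0.2464 · 0.594 / 0.00753 = 1.74e+04.
Re > 4000 → turbulent. Relative roughness ε/D = 0.00132/0.594 = 0.00222. Swamee-Jain: f = 0.25/(log₁₀[0.00222/3.7 + 5.74/1.74e+04^0.9])² = 0.25/(log₁₀[0.000601 + 0.000876])² = 0.25/(-2.831)² = 0.0312.
Total minor-loss coefficient ΣK = 3·0.12 = 0.36.
ΔP = [f·L/D + ΣK]·(ρV²/2) = [0.0312·32.9/0.594 + 0.36]·(895·0.2464²/2) = [1.728 + 0.36]·27.17 = 56.73 Pa.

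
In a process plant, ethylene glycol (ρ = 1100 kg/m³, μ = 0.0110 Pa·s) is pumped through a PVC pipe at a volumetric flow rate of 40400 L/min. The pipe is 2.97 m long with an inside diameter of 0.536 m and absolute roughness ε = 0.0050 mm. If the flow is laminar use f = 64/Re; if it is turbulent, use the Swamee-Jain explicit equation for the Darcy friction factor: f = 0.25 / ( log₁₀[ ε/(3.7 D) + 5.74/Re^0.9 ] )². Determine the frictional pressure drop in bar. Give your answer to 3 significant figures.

Q = 40400 L/min = 40400/60000 = 0.6733 m³/s.
Cross-sectional area A = πD²/4 = π(0.536)²/4 = 0.2256 m²; mean velocity V = Q/A = 0.6733/0.2256 = 2.984 m/s.
Reynolds number Re = ρVD/μ = 1100 · 2.984 · 0.536 / 0.011 = 1.599e+05.
Re > 4000 → turbulent. Relative roughness ε/D = 5e-06/0.536 = 9.33e-06. Swamee-Jain: f = 0.25/(log₁₀[9.33e-06/3.7 + 5.74/1.599e+05^0.9])² = 0.25/(log₁₀[2.52e-06 + 0.000119])² = 0.25/(-3.916)² = 0.01631.
Darcy-Weisbach: ΔP = f(L/D)(ρV²/2) = 0.01631·(2.97/0.536)·(1100·2.984²/2) = 0.01631·5.541·4898 = 442.5 Pa.
ΔP = 442.5 Pa = 0.00443 bar.

ΔP ≈ 0.00443 bar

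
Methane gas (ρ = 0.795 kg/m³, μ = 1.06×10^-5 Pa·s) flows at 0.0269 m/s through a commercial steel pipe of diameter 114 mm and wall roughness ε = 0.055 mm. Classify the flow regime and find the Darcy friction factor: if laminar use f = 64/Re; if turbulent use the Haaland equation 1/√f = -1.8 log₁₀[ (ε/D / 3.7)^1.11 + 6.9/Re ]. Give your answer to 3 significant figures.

f ≈ 0.278

Re = ρVD/μ = 0.795·0.0269·0.114/1.06e-05 = 230.
Re < 2300 → laminar, so f = 64/Re = 0.2783 (roughness is irrelevant in laminar flow).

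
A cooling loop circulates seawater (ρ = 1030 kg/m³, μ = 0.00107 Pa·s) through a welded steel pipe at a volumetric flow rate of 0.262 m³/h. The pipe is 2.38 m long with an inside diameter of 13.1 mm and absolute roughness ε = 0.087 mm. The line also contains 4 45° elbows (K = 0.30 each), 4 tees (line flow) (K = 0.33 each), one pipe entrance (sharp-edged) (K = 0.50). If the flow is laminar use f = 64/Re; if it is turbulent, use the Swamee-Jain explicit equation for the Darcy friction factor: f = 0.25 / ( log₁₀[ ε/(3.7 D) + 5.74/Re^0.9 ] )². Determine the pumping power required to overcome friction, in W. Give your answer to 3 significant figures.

P ≈ 0.118 W

Q = 0.262 m³/h = 0.262/3600 = 7.278e-05 m³/s.
Cross-sectional area A = πD²/4 = π(0.0131)²/4 = 0.0001348 m²; mean velocity V = Q/A = 7.278e-05/0.0001348 = 0.54 m/s.
Reynolds number Re = ρVD/μ = 1030 · 0.54 · 0.0131 / 0.00107 = 6809.
Re > 4000 → turbulent. Relative roughness ε/D = 8.7e-05/0.0131 = 0.00664. Swamee-Jain: f = 0.25/(log₁₀[0.00664/3.7 + 5.74/6809^0.9])² = 0.25/(log₁₀[0.00179 + 0.00204])² = 0.25/(-2.417)² = 0.04281.
Total minor-loss coefficient ΣK = 4·0.3 + 4·0.33 + 1·0.5 = 3.02.
ΔP = [f·L/D + ΣK]·(ρV²/2) = [0.04281·2.38/0.0131 + 3.02]·(1030·0.54²/2) = [7.778 + 3.02]·150.2 = 1621 Pa.
Pumping power P = QΔP = 7.278e-05·1621 = 0.1180 W = 0.118 W.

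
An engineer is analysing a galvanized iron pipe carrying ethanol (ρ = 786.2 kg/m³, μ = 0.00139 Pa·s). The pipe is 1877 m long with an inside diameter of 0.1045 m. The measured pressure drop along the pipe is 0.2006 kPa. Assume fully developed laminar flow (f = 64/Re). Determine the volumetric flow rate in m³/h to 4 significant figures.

For laminar flow, f = 64/Re with Re = ρVD/μ, so Darcy-Weisbach reduces to ΔP = 32μLV/D². Solving for V: V = ΔP·D²/(32μL) = 200.6·(0.1045)²/(32·0.00139·1877) = 0.02624 m/s.
Check: Re = ρVD/μ = 786.2·0.02624·0.1045/0.00139 = 1551 < 2300, so the laminar assumption holds.
Q = V·A = 0.02624·(π/4·0.1045²) = 0.000225 m³/s = 0.8101 m³/h.

Q ≈ 0.8101 m³/h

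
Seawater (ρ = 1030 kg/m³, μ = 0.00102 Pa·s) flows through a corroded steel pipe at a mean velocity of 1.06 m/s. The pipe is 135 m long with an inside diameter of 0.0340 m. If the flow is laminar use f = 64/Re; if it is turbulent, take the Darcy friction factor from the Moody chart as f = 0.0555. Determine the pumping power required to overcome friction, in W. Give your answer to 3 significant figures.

P ≈ 123 W

Reynolds number Re = ρVD/μ = 1030 · 1.06 · 0.034 / 0.00102 = 3.639e+04.
Re > 4000 → turbulent; use the Moody-chart value f = 0.0555.
Darcy-Weisbach: ΔP = f(L/D)(ρV²/2) = 0.0555·(135/0.034)·(1030·1.06²/2) = 0.0555·3971·578.7 = 1.275e+05 Pa.
Q = V·A = 1.06·0.0009079 = 0.0009624 m³/s.
Pumping power P = QΔP = 0.0009624·1.275e+05 = 122.7 W = 123 W.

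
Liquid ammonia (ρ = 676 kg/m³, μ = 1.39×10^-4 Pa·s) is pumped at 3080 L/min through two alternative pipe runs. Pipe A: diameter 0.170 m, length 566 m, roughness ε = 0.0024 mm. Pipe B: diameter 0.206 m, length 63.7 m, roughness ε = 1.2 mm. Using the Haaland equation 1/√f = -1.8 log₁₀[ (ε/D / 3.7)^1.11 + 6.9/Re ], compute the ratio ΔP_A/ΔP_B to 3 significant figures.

Pipe A: V = Q/A = 0.05133/0.0227 = 2.262 m/s; Re = 1.87e+06; ε/D = 1.41e-05; Haaland → f = 0.01086; ΔP_A = f(L/D)(ρV²/2) = 6.249e+04 Pa.
Pipe B: V = Q/A = 0.05133/0.03333 = 1.54 m/s; Re = 1.543e+06; ε/D = 0.00583; Haaland → f = 0.03194; ΔP_B = f(L/D)(ρV²/2) = 7918 Pa.
ΔP_A/ΔP_B = 6.249e+04/7918 = 7.89.

ΔP_A/ΔP_B ≈ 7.89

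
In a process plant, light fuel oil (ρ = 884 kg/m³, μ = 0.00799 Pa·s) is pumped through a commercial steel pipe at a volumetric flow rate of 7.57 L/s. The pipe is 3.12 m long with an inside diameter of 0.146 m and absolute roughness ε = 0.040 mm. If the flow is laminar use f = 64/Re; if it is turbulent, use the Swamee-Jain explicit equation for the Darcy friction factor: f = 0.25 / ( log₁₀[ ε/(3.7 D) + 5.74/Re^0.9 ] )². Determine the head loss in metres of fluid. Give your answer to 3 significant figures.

Q = 7.57 L/s = 7.57/1000 = 0.00757 m³/s.
Cross-sectional area A = πD²/4 = π(0.146)²/4 = 0.01674 m²; mean velocity V = Q/A = 0.00757/0.01674 = 0.4522 m/s.
Reynolds number Re = ρVD/μ = 884 · 0.4522 · 0.146 / 0.00799 = 7304.
Re > 4000 → turbulent. Relative roughness ε/D = 4e-05/0.146 = 0.000274. Swamee-Jain: f = 0.25/(log₁₀[0.000274/3.7 + 5.74/7304^0.9])² = 0.25/(log₁₀[7.4e-05 + 0.00191])² = 0.25/(-2.702)² = 0.03425.
Darcy-Weisbach: ΔP = f(L/D)(ρV²/2) = 0.03425·(3.12/0.146)·(884·0.4522²/2) = 0.03425·21.37·90.37 = 66.14 Pa.
Head loss h_f = ΔP/(ρg) = 66.14/(884·9.81) = 0.00763 m.

h_f ≈ 0.00763 m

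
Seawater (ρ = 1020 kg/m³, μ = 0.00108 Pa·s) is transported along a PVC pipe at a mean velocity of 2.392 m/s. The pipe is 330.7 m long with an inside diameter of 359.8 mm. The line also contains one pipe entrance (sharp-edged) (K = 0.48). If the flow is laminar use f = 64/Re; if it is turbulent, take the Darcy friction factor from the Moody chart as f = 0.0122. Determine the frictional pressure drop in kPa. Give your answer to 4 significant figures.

ΔP ≈ 34.12 kPa

Reynolds number Re = ρVD/μ = 1020 · 2.392 · 0.3598 / 0.00108 = 8.128e+05.
Re > 4000 → turbulent; use the Moody-chart value f = 0.0122.
Total minor-loss coefficient ΣK = 1·0.48 = 0.48.
ΔP = [f·L/D + ΣK]·(ρV²/2) = [0.0122·330.7/0.3598 + 0.48]·(1020·2.392²/2) = [11.21 + 0.48]·2918 = 3.412e+04 Pa.
ΔP = 3.412e+04 Pa = 34.12 kPa.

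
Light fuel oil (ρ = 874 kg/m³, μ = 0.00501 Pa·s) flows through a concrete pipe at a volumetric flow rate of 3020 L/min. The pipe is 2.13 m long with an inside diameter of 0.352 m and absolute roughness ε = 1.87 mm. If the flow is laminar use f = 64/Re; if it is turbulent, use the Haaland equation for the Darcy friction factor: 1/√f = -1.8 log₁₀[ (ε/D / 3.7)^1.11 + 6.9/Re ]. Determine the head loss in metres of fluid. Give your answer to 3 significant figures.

h_f ≈ 0.00276 m

Q = 3020 L/min = 3020/60000 = 0.05033 m³/s.
Cross-sectional area A = πD²/4 = π(0.352)²/4 = 0.09731 m²; mean velocity V = Q/A = 0.05033/0.09731 = 0.5172 m/s.
Reynolds number Re = ρVD/μ = 874 · 0.5172 · 0.352 / 0.00501 = 3.176e+04.
Re > 4000 → turbulent. Relative roughness ε/D = 0.00187/0.352 = 0.00531. Haaland: 1/√f = -1.8 log₁₀[(0.00531/3.7)^1.11 + 6.9/3.176e+04] = -1.8 log₁₀[0.000699 + 0.000217] = 5.469, so f = 0.03344.
Darcy-Weisbach: ΔP = f(L/D)(ρV²/2) = 0.03344·(2.13/0.352)·(874·0.5172²/2) = 0.03344·6.051·116.9 = 23.66 Pa.
Head loss h_f = ΔP/(ρg) = 23.66/(874·9.81) = 0.00276 m.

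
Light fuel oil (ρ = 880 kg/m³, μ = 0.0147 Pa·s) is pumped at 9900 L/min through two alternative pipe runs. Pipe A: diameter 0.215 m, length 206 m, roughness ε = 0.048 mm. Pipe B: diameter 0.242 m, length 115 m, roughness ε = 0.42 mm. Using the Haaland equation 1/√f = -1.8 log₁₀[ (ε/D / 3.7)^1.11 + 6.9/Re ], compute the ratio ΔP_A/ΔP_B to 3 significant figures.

Pipe A: V = Q/A = 0.165/0.03631 = 4.545 m/s; Re = 5.85e+04; ε/D = 0.000223; Haaland → f = 0.02074; ΔP_A = f(L/D)(ρV²/2) = 1.806e+05 Pa.
Pipe B: V = Q/A = 0.165/0.046 = 3.587 m/s; Re = 5.197e+04; ε/D = 0.00174; Haaland → f = 0.02555; ΔP_B = f(L/D)(ρV²/2) = 6.875e+04 Pa.
ΔP_A/ΔP_B = 1.806e+05/6.875e+04 = 2.63.

ΔP_A/ΔP_B ≈ 2.63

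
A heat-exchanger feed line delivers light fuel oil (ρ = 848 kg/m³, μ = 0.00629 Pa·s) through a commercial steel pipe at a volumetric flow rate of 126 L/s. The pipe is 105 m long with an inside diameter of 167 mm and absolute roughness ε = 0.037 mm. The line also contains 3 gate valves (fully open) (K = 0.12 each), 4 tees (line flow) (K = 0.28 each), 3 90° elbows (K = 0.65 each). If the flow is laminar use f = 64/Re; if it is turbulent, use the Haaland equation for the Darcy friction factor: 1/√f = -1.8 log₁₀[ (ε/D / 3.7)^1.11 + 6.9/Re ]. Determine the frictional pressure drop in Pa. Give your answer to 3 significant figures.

ΔP ≈ 208000 Pa

Q = 126 L/s = 126/1000 = 0.126 m³/s.
Cross-sectional area A = πD²/4 = π(0.167)²/4 = 0.0219 m²; mean velocity V = Q/A = 0.126/0.0219 = 5.752 m/s.
Reynolds number Re = ρVD/μ = 848 · 5.752 · 0.167 / 0.00629 = 1.295e+05.
Re > 4000 → turbulent. Relative roughness ε/D = 3.7e-05/0.167 = 0.000222. Haaland: 1/√f = -1.8 log₁₀[(0.000222/3.7)^1.11 + 6.9/1.295e+05] = -1.8 log₁₀[2.05e-05 + 5.33e-05] = 7.437, so f = 0.01808.
Total minor-loss coefficient ΣK = 3·0.12 + 4·0.28 + 3·0.65 = 3.43.
ΔP = [f·L/D + ΣK]·(ρV²/2) = [0.01808·105/0.167 + 3.43]·(848·5.752²/2) = [11.37 + 3.43]·1.403e+04 = 2.076e+05 Pa.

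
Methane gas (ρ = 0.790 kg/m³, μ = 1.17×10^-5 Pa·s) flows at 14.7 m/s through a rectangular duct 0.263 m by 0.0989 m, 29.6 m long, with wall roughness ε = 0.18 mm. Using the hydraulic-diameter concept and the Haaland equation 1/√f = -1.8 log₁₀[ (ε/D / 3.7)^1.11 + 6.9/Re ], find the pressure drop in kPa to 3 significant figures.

Hydraulic diameter D_h = 4A/P = 4·(0.263·0.0989)/(2·(0.263+0.0989)) = 0.104/0.7238 = 0.1437 m.
Re = ρVD_h/μ = 0.79·14.7·0.1437/1.17e-05 = 1.427e+05.
ε/D_h = 0.00018/0.1437 = 0.00125; Haaland gives 1/√f = -1.8 log₁₀[0.000141+4.84e-05] = 6.703, so f = 0.02226.
ΔP = f(L/D_h)(ρV²/2) = 0.02226·29.6/0.1437·85.36 = 391.2 Pa.
ΔP = 0.391 kPa.

ΔP ≈ 0.391 kPa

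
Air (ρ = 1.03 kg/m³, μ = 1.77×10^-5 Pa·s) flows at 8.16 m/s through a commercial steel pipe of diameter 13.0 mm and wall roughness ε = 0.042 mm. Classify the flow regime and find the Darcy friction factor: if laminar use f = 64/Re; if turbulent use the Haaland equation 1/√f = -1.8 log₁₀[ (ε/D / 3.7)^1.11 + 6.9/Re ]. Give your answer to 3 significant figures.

Re = ρVD/μ = 1.03·8.16·0.013/1.77e-05 = 6173.
Re > 4000 → turbulent. ε/D = 4.2e-05/0.013 = 0.00323; Haaland: 1/√f = -1.8 log₁₀[0.000402 + 0.00112] = 5.073, so f = 0.03886.

f ≈ 0.0389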